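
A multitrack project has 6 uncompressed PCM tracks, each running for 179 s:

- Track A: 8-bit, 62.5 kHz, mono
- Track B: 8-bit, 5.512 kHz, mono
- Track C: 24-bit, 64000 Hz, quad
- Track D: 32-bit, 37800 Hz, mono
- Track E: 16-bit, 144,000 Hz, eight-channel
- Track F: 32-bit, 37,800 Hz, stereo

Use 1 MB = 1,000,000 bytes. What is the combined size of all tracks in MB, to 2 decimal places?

Track A: 62,500 × 179 × 1 × 1 = 11,187,500 bytes.
Track B: 5,512 × 179 × 1 × 1 = 986,648 bytes.
Track C: 64,000 × 179 × 3 × 4 = 137,472,000 bytes.
Track D: 37,800 × 179 × 4 × 1 = 27,064,800 bytes.
Track E: 144,000 × 179 × 2 × 8 = 412,416,000 bytes.
Track F: 37,800 × 179 × 4 × 2 = 54,129,600 bytes.
Total = 643,256,548 bytes = 643.26 MB.

643.26 MB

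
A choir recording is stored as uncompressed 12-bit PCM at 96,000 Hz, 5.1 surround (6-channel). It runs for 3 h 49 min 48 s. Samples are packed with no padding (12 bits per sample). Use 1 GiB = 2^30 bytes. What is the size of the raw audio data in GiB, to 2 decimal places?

Duration = 3 h 49 min 48 s = 13,788 s.
Bits = 96,000 × 13,788 × 12 × 6 = 95,302,656,000 bits = 11,912,832,000 bytes.
11,912,832,000 / 1,073,741,824 = 11.09 GiB.

11.09 GiB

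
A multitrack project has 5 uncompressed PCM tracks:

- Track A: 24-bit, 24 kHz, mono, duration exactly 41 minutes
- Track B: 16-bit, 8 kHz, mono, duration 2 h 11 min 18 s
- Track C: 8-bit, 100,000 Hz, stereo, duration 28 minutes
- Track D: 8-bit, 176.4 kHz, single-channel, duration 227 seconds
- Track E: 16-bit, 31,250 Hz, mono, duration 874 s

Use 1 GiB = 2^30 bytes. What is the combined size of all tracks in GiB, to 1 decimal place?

0.7 GiB

Track A: exactly 41 minutes = 2,460 s; 24,000 × 2,460 × 3 × 1 = 177,120,000 bytes.
Track B: 2 h 11 min 18 s = 7,878 s; 8,000 × 7,878 × 2 × 1 = 126,048,000 bytes.
Track C: 28 minutes = 1,680 s; 100,000 × 1,680 × 1 × 2 = 336,000,000 bytes.
Track D: 176,400 × 227 × 1 × 1 = 40,042,800 bytes.
Track E: 31,250 × 874 × 2 × 1 = 54,625,000 bytes.
Total = 733,835,800 bytes = 0.7 GiB.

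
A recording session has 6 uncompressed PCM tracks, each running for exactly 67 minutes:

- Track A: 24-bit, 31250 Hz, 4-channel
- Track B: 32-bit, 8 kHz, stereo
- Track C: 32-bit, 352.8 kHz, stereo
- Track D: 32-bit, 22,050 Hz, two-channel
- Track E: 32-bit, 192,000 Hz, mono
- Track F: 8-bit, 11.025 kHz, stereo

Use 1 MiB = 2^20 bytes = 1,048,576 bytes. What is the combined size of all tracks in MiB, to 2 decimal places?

16208.61 MiB

exactly 67 minutes = 4,020 s.
Track A: 31,250 × 4,020 × 3 × 4 = 1,507,500,000 bytes.
Track B: 8,000 × 4,020 × 4 × 2 = 257,280,000 bytes.
Track C: 352,800 × 4,020 × 4 × 2 = 11,346,048,000 bytes.
Track D: 22,050 × 4,020 × 4 × 2 = 709,128,000 bytes.
Track E: 192,000 × 4,020 × 4 × 1 = 3,087,360,000 bytes.
Track F: 11,025 × 4,020 × 1 × 2 = 88,641,000 bytes.
Total = 16,995,957,000 bytes = 16208.61 MiB.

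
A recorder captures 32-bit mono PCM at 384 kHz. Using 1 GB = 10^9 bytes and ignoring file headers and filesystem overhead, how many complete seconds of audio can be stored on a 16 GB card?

Uncompressed byte rate = 384,000 × 4 × 1 = 1,536,000 bytes/s.
Capacity = 16 × 1,000,000,000 = 16,000,000,000 bytes.
16,000,000,000 / 1,536,000 ≈ 10416.67 s → 10,416 seconds.

10,416 seconds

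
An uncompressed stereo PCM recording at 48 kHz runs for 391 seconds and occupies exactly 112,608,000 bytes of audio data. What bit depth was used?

Bytes per sample = 112,608,000 / (48,000 × 391 × 2) = 112,608,000 / 37,536,000 = 3.
Bit depth = 3 × 8 = 24 bits.

24 bits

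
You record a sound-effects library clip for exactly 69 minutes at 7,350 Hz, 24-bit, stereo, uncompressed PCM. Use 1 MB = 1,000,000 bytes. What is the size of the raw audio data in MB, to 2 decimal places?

182.57 MB

Duration = exactly 69 minutes = 4,140 s.
Bytes = 7,350 samples/s × 4,140 s × 3 bytes/sample × 2 ch = 182,574,000 bytes.
182,574,000 / 1,000,000 = 182.57 MB.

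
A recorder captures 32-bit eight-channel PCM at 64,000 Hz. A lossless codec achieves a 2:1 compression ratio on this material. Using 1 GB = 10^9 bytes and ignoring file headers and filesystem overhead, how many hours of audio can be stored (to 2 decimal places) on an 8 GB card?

2.17 hours

Uncompressed byte rate = 64,000 × 4 × 8 = 2,048,000 bytes/s.
After 2:1 compression, effective rate ≈ 1024000 bytes/s.
Capacity = 8 × 1,000,000,000 = 8,000,000,000 bytes.
8,000,000,000 / effective rate ≈ 7812.5 s → 2.17 hours.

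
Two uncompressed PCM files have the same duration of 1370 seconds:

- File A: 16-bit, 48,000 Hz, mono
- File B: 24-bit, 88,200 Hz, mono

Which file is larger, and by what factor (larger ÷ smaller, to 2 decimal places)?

File A: 48,000 × 2 × 1 = 96,000 bytes/s.
File B: 88,200 × 3 × 1 = 264,600 bytes/s.
File B is larger; ratio = 362,502,000 / 131,520,000 = 2.76.

File B, by a factor of 2.76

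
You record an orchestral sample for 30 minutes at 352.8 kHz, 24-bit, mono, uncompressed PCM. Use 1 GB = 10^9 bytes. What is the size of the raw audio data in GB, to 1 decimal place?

Duration = 30 minutes = 1,800 s.
Bytes = 352,800 samples/s × 1,800 s × 3 bytes/sample × 1 ch = 1,905,120,000 bytes.
1,905,120,000 / 1,000,000,000 = 1.9 GB.

1.9 GB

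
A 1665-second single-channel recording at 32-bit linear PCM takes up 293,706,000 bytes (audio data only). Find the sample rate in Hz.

44,100 Hz

Bytes = sample_rate × seconds × bytes_per_sample × channels.
sample_rate = 293,706,000 / (1,665 × 4 × 1) = 293,706,000 / 6,660 = 44,100 Hz.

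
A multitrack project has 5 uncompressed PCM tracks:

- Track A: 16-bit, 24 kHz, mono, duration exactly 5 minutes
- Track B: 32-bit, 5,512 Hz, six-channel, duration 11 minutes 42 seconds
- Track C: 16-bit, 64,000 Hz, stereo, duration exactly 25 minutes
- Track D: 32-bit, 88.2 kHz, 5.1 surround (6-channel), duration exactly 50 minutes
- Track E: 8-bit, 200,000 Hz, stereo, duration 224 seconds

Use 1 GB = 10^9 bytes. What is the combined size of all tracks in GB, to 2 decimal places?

Track A: exactly 5 minutes = 300 s; 24,000 × 300 × 2 × 1 = 14,400,000 bytes.
Track B: 11 minutes 42 seconds = 702 s; 5,512 × 702 × 4 × 6 = 92,866,176 bytes.
Track C: exactly 25 minutes = 1,500 s; 64,000 × 1,500 × 2 × 2 = 384,000,000 bytes.
Track D: exactly 50 minutes = 3,000 s; 88,200 × 3,000 × 4 × 6 = 6,350,400,000 bytes.
Track E: 200,000 × 224 × 1 × 2 = 89,600,000 bytes.
Total = 6,931,266,176 bytes = 6.93 GB.

6.93 GB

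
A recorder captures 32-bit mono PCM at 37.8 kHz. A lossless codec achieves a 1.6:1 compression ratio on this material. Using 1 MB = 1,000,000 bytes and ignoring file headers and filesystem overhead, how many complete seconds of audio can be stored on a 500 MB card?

Uncompressed byte rate = 37,800 × 4 × 1 = 151,200 bytes/s.
After 1.6:1 compression, effective rate ≈ 94500 bytes/s.
Capacity = 500 × 1,000,000 = 500,000,000 bytes.
500,000,000 / effective rate ≈ 5291.01 s → 5,291 seconds.

5,291 seconds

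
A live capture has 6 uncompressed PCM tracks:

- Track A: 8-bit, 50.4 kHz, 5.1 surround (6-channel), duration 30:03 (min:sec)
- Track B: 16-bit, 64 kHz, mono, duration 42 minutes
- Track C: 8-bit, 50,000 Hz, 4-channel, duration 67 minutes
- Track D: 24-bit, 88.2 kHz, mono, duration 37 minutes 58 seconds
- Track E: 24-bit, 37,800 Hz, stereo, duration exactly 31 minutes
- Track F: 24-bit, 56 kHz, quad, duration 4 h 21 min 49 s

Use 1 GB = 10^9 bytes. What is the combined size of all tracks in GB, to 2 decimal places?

13.25 GB

Track A: 30:03 (min:sec) = 1,803 s; 50,400 × 1,803 × 1 × 6 = 545,227,200 bytes.
Track B: 42 minutes = 2,520 s; 64,000 × 2,520 × 2 × 1 = 322,560,000 bytes.
Track C: 67 minutes = 4,020 s; 50,000 × 4,020 × 1 × 4 = 804,000,000 bytes.
Track D: 37 minutes 58 seconds = 2,278 s; 88,200 × 2,278 × 3 × 1 = 602,758,800 bytes.
Track E: exactly 31 minutes = 1,860 s; 37,800 × 1,860 × 3 × 2 = 421,848,000 bytes.
Track F: 4 h 21 min 49 s = 15,709 s; 56,000 × 15,709 × 3 × 4 = 10,556,448,000 bytes.
Total = 13,252,842,000 bytes = 13.25 GB.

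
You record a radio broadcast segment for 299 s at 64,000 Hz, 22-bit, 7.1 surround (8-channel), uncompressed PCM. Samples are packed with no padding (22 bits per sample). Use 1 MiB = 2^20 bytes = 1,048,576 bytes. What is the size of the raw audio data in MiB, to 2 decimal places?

Bits = 64,000 × 299 × 22 × 8 = 3,367,936,000 bits = 420,992,000 bytes.
420,992,000 / 1,048,576 = 401.49 MiB.

401.49 MiB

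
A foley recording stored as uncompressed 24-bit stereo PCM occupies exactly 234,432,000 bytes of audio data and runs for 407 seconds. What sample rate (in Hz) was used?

Bytes = sample_rate × seconds × bytes_per_sample × channels.
sample_rate = 234,432,000 / (407 × 3 × 2) = 234,432,000 / 2,442 = 96,000 Hz.

96,000 Hz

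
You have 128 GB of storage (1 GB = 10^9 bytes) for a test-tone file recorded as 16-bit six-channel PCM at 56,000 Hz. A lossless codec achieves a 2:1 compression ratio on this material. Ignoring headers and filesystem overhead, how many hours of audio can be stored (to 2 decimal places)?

Uncompressed byte rate = 56,000 × 2 × 6 = 672,000 bytes/s.
After 2:1 compression, effective rate ≈ 336000 bytes/s.
Capacity = 128 × 1,000,000,000 = 128,000,000,000 bytes.
128,000,000,000 / effective rate ≈ 380952.38 s → 105.82 hours.

105.82 hours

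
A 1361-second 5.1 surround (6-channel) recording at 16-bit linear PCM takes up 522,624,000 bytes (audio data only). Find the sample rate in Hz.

32,000 Hz

Bytes = sample_rate × seconds × bytes_per_sample × channels.
sample_rate = 522,624,000 / (1,361 × 2 × 6) = 522,624,000 / 16,332 = 32,000 Hz.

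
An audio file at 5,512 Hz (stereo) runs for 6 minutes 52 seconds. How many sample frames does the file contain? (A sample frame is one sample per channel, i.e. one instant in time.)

6 minutes 52 seconds = 412 s.
5,512 samples/s × 412 s = 2,270,944 frames.

2,270,944 sample frames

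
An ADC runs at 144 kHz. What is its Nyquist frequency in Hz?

Nyquist frequency = sample rate / 2 = 144,000 / 2 = 72,000 Hz.

72,000 Hz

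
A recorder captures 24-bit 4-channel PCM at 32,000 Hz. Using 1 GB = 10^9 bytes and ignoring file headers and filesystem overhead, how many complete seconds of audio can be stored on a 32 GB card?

83,333 seconds

Uncompressed byte rate = 32,000 × 3 × 4 = 384,000 bytes/s.
Capacity = 32 × 1,000,000,000 = 32,000,000,000 bytes.
32,000,000,000 / 384,000 ≈ 83333.33 s → 83,333 seconds.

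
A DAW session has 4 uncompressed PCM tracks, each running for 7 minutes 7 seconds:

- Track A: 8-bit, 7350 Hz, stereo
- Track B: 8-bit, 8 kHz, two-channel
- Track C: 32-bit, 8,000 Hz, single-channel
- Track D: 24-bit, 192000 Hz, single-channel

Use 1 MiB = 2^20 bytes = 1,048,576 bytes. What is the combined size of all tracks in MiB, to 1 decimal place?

260.1 MiB

7 minutes 7 seconds = 427 s.
Track A: 7,350 × 427 × 1 × 2 = 6,276,900 bytes.
Track B: 8,000 × 427 × 1 × 2 = 6,832,000 bytes.
Track C: 8,000 × 427 × 4 × 1 = 13,664,000 bytes.
Track D: 192,000 × 427 × 3 × 1 = 245,952,000 bytes.
Total = 272,724,900 bytes = 260.1 MiB.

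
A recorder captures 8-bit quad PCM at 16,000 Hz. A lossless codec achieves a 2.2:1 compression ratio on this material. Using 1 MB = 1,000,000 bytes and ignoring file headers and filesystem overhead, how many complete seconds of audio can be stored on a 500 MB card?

17,187 seconds

Uncompressed byte rate = 16,000 × 1 × 4 = 64,000 bytes/s.
After 2.2:1 compression, effective rate ≈ 29090.91 bytes/s.
Capacity = 500 × 1,000,000 = 500,000,000 bytes.
500,000,000 / effective rate ≈ 17187.5 s → 17,187 seconds.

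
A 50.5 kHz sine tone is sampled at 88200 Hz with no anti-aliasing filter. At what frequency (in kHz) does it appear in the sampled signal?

Nyquist = 88,200/2 = 44,100 Hz; 50,500 Hz exceeds it.
Alias = |50,500 − 1×88,200| = |50,500 − 88,200| = 37,700 Hz = 37.7 kHz.

37.7 kHz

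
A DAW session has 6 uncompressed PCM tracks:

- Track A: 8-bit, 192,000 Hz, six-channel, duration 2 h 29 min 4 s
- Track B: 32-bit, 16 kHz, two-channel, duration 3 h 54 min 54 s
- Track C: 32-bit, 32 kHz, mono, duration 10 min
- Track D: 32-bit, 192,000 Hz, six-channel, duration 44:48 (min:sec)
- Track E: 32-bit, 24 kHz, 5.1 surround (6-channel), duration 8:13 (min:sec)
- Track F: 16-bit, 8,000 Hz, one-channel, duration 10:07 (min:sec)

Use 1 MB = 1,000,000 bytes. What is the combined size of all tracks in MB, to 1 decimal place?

24864.3 MB

Track A: 2 h 29 min 4 s = 8,944 s; 192,000 × 8,944 × 1 × 6 = 10,303,488,000 bytes.
Track B: 3 h 54 min 54 s = 14,094 s; 16,000 × 14,094 × 4 × 2 = 1,804,032,000 bytes.
Track C: 10 min = 600 s; 32,000 × 600 × 4 × 1 = 76,800,000 bytes.
Track D: 44:48 (min:sec) = 2,688 s; 192,000 × 2,688 × 4 × 6 = 12,386,304,000 bytes.
Track E: 8:13 (min:sec) = 493 s; 24,000 × 493 × 4 × 6 = 283,968,000 bytes.
Track F: 10:07 (min:sec) = 607 s; 8,000 × 607 × 2 × 1 = 9,712,000 bytes.
Total = 24,864,304,000 bytes = 24864.3 MB.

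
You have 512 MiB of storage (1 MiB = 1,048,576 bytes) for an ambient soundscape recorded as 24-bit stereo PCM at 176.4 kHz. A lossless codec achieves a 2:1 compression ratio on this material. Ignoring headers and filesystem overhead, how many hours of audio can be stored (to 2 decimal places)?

0.28 hours

Uncompressed byte rate = 176,400 × 3 × 2 = 1,058,400 bytes/s.
After 2:1 compression, effective rate ≈ 529200 bytes/s.
Capacity = 512 × 1,048,576 = 536,870,912 bytes.
536,870,912 / effective rate ≈ 1014.5 s → 0.28 hours.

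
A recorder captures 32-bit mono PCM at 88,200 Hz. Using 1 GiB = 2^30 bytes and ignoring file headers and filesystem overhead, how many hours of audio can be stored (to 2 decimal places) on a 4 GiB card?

Uncompressed byte rate = 88,200 × 4 × 1 = 352,800 bytes/s.
Capacity = 4 × 1,073,741,824 = 4,294,967,296 bytes.
4,294,967,296 / 352,800 ≈ 12173.94 s → 3.38 hours.

3.38 hours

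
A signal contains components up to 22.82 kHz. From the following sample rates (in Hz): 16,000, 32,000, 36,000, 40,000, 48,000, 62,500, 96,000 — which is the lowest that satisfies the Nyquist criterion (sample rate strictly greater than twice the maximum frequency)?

48,000 Hz

Need sample rate > 2 × 22,820 = 45,640 Hz.
Lowest listed rate above 45,640 Hz is 48,000 Hz.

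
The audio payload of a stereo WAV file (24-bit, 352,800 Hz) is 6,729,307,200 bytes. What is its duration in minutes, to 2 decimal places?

52.98 minutes

Byte rate = 352,800 × 3 × 2 = 2,116,800 bytes/s.
Duration = 6,729,307,200 / 2,116,800 = 3,179 s.
3,179 s / 60 = 52.98 minutes.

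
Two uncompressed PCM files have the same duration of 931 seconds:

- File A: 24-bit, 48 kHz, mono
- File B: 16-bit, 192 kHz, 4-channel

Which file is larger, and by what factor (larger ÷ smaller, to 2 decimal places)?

File A: 48,000 × 3 × 1 = 144,000 bytes/s.
File B: 192,000 × 2 × 4 = 1,536,000 bytes/s.
File B is larger; ratio = 1,430,016,000 / 134,064,000 = 10.67.

File B, by a factor of 10.67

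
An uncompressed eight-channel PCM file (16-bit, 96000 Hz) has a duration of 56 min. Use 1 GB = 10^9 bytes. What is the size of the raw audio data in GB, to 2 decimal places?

5.16 GB

Duration = 56 min = 3,360 s.
Bytes = 96,000 samples/s × 3,360 s × 2 bytes/sample × 8 ch = 5,160,960,000 bytes.
5,160,960,000 / 1,000,000,000 = 5.16 GB.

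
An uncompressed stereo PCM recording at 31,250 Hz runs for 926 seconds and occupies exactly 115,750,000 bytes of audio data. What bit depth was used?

16 bits

Bytes per sample = 115,750,000 / (31,250 × 926 × 2) = 115,750,000 / 57,875,000 = 2.
Bit depth = 2 × 8 = 16 bits.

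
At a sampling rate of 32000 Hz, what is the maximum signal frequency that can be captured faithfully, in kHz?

16 kHz

Nyquist frequency = sample rate / 2 = 32,000 / 2 = 16 kHz.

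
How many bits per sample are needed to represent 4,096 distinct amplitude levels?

12 bits

log2(4,096) = 12.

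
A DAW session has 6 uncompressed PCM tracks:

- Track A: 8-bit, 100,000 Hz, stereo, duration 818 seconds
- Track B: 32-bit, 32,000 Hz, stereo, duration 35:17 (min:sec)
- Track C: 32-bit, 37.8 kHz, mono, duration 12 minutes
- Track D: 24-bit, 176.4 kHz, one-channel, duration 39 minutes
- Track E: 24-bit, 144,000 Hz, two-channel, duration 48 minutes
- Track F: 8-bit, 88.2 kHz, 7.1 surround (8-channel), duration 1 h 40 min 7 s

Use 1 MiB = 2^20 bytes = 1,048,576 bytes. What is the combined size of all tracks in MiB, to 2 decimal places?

Track A: 100,000 × 818 × 1 × 2 = 163,600,000 bytes.
Track B: 35:17 (min:sec) = 2,117 s; 32,000 × 2,117 × 4 × 2 = 541,952,000 bytes.
Track C: 12 minutes = 720 s; 37,800 × 720 × 4 × 1 = 108,864,000 bytes.
Track D: 39 minutes = 2,340 s; 176,400 × 2,340 × 3 × 1 = 1,238,328,000 bytes.
Track E: 48 minutes = 2,880 s; 144,000 × 2,880 × 3 × 2 = 2,488,320,000 bytes.
Track F: 1 h 40 min 7 s = 6,007 s; 88,200 × 6,007 × 1 × 8 = 4,238,539,200 bytes.
Total = 8,779,603,200 bytes = 8372.88 MiB.

8372.88 MiB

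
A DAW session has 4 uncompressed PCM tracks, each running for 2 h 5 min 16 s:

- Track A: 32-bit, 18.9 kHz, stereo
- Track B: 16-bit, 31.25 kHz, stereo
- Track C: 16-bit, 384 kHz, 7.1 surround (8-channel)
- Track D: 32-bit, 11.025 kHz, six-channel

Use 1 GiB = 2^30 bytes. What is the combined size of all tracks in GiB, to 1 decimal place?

2 h 5 min 16 s = 7,516 s.
Track A: 18,900 × 7,516 × 4 × 2 = 1,136,419,200 bytes.
Track B: 31,250 × 7,516 × 2 × 2 = 939,500,000 bytes.
Track C: 384,000 × 7,516 × 2 × 8 = 46,178,304,000 bytes.
Track D: 11,025 × 7,516 × 4 × 6 = 1,988,733,600 bytes.
Total = 50,242,956,800 bytes = 46.8 GiB.

46.8 GiB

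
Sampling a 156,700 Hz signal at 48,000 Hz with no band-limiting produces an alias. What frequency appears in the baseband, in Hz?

12,700 Hz

Nyquist = 48,000/2 = 24,000 Hz; 156,700 Hz exceeds it.
Alias = |156,700 − 3×48,000| = |156,700 − 144,000| = 12,700 Hz.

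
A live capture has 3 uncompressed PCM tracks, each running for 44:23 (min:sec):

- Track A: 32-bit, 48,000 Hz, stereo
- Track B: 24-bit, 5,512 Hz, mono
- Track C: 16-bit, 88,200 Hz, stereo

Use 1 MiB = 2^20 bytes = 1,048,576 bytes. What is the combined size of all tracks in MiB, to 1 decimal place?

1913.2 MiB

44:23 (min:sec) = 2,663 s.
Track A: 48,000 × 2,663 × 4 × 2 = 1,022,592,000 bytes.
Track B: 5,512 × 2,663 × 3 × 1 = 44,035,368 bytes.
Track C: 88,200 × 2,663 × 2 × 2 = 939,506,400 bytes.
Total = 2,006,133,768 bytes = 1913.2 MiB.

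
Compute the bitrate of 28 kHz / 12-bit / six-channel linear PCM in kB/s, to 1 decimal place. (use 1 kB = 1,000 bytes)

Bit rate = 28,000 × 12 × 6 = 2,016,000 bits/s.
2,016,000 / 8 = 252,000 B/s = 252.0 kB/s.

252.0 kB/s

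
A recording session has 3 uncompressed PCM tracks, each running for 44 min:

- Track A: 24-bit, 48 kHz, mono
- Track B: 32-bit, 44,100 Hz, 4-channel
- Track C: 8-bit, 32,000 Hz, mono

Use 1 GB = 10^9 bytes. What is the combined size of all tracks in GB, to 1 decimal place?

2.3 GB

44 min = 2,640 s.
Track A: 48,000 × 2,640 × 3 × 1 = 380,160,000 bytes.
Track B: 44,100 × 2,640 × 4 × 4 = 1,862,784,000 bytes.
Track C: 32,000 × 2,640 × 1 × 1 = 84,480,000 bytes.
Total = 2,327,424,000 bytes = 2.3 GB.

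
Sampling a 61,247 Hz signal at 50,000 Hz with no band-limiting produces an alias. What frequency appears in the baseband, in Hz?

11,247 Hz

Nyquist = 50,000/2 = 25,000 Hz; 61,247 Hz exceeds it.
Alias = |61,247 − 1×50,000| = |61,247 − 50,000| = 11,247 Hz.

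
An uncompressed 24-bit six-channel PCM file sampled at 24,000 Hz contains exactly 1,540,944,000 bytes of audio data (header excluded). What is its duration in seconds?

3,567 seconds

Byte rate = 24,000 × 3 × 6 = 432,000 bytes/s.
Duration = 1,540,944,000 / 432,000 = 3,567 s.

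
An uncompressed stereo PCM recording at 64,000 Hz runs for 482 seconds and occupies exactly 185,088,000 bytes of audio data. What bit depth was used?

24 bits

Bytes per sample = 185,088,000 / (64,000 × 482 × 2) = 185,088,000 / 61,696,000 = 3.
Bit depth = 3 × 8 = 24 bits.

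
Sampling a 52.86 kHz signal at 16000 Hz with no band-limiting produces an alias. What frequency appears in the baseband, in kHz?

Nyquist = 16,000/2 = 8,000 Hz; 52,860 Hz exceeds it.
Alias = |52,860 − 3×16,000| = |52,860 − 48,000| = 4,860 Hz = 4.86 kHz.

4.86 kHz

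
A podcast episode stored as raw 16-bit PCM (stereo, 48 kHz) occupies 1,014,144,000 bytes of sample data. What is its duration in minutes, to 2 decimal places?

Byte rate = 48,000 × 2 × 2 = 192,000 bytes/s.
Duration = 1,014,144,000 / 192,000 = 5,282 s.
5,282 s / 60 = 88.03 minutes.

88.03 minutes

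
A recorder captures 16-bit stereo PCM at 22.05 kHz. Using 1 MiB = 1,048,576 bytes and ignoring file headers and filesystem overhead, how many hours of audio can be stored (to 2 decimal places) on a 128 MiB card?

0.42 hours

Uncompressed byte rate = 22,050 × 2 × 2 = 88,200 bytes/s.
Capacity = 128 × 1,048,576 = 134,217,728 bytes.
134,217,728 / 88,200 ≈ 1521.74 s → 0.42 hours.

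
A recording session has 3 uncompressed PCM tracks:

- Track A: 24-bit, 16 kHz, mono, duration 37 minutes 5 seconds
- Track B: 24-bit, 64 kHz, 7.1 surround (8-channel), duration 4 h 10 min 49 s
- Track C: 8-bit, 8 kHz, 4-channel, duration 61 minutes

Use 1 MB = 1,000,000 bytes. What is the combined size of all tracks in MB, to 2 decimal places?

23339.18 MB

Track A: 37 minutes 5 seconds = 2,225 s; 16,000 × 2,225 × 3 × 1 = 106,800,000 bytes.
Track B: 4 h 10 min 49 s = 15,049 s; 64,000 × 15,049 × 3 × 8 = 23,115,264,000 bytes.
Track C: 61 minutes = 3,660 s; 8,000 × 3,660 × 1 × 4 = 117,120,000 bytes.
Total = 23,339,184,000 bytes = 23339.18 MB.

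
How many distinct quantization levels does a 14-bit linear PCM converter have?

16,384 levels

2^14 = 16,384.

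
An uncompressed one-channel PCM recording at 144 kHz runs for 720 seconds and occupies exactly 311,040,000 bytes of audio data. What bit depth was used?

Bytes per sample = 311,040,000 / (144,000 × 720 × 1) = 311,040,000 / 103,680,000 = 3.
Bit depth = 3 × 8 = 24 bits.

24 bits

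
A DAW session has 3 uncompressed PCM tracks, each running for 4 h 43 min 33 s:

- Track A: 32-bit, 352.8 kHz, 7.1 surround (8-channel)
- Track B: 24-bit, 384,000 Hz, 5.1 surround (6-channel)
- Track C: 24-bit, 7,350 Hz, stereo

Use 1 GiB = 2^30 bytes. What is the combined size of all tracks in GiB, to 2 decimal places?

289.10 GiB

4 h 43 min 33 s = 17,013 s.
Track A: 352,800 × 17,013 × 4 × 8 = 192,069,964,800 bytes.
Track B: 384,000 × 17,013 × 3 × 6 = 117,593,856,000 bytes.
Track C: 7,350 × 17,013 × 3 × 2 = 750,273,300 bytes.
Total = 310,414,094,100 bytes = 289.10 GiB.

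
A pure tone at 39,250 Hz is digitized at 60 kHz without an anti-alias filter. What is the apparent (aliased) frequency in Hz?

20,750 Hz

Nyquist = 60,000/2 = 30,000 Hz; 39,250 Hz exceeds it.
Alias = |39,250 − 1×60,000| = |39,250 − 60,000| = 20,750 Hz.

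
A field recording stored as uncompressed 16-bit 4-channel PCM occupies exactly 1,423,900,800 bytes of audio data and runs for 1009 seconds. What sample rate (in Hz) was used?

Bytes = sample_rate × seconds × bytes_per_sample × channels.
sample_rate = 1,423,900,800 / (1,009 × 2 × 4) = 1,423,900,800 / 8,072 = 176,400 Hz.

176,400 Hz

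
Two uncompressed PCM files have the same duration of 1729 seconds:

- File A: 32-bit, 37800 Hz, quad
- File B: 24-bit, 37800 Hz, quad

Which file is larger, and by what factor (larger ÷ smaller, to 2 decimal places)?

File A: 37,800 × 4 × 4 = 604,800 bytes/s.
File B: 37,800 × 3 × 4 = 453,600 bytes/s.
File A is larger; ratio = 1,045,699,200 / 784,274,400 = 1.33.

File A, by a factor of 1.33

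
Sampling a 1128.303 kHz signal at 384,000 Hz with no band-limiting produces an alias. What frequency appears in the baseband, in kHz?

23.697 kHz

Nyquist = 384,000/2 = 192,000 Hz; 1,128,303 Hz exceeds it.
Alias = |1,128,303 − 3×384,000| = |1,128,303 − 1,152,000| = 23,697 Hz = 23.697 kHz.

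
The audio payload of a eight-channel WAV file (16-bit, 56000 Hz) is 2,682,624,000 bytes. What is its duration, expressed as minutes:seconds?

Byte rate = 56,000 × 2 × 8 = 896,000 bytes/s.
Duration = 2,682,624,000 / 896,000 = 2,994 s.
2,994 s = 49:54.

49:54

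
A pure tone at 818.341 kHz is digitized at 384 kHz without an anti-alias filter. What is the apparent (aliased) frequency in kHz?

Nyquist = 384,000/2 = 192,000 Hz; 818,341 Hz exceeds it.
Alias = |818,341 − 2×384,000| = |818,341 − 768,000| = 50,341 Hz = 50.341 kHz.

50.341 kHz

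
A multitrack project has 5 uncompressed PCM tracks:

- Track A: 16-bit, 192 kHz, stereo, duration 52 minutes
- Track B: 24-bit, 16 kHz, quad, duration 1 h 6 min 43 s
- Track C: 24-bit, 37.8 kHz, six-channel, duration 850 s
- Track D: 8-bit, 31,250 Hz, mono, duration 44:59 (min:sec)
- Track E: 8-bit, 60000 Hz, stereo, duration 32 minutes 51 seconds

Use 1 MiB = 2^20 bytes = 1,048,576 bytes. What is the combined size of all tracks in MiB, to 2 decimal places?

3875.67 MiB

Track A: 52 minutes = 3,120 s; 192,000 × 3,120 × 2 × 2 = 2,396,160,000 bytes.
Track B: 1 h 6 min 43 s = 4,003 s; 16,000 × 4,003 × 3 × 4 = 768,576,000 bytes.
Track C: 37,800 × 850 × 3 × 6 = 578,340,000 bytes.
Track D: 44:59 (min:sec) = 2,699 s; 31,250 × 2,699 × 1 × 1 = 84,343,750 bytes.
Track E: 32 minutes 51 seconds = 1,971 s; 60,000 × 1,971 × 1 × 2 = 236,520,000 bytes.
Total = 4,063,939,750 bytes = 3875.67 MiB.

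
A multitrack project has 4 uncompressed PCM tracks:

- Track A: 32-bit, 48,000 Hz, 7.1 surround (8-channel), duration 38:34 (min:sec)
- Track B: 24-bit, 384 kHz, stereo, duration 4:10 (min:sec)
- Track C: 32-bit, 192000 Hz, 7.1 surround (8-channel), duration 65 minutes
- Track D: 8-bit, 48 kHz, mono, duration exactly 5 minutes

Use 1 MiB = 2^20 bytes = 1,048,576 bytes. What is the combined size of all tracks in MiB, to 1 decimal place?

Track A: 38:34 (min:sec) = 2,314 s; 48,000 × 2,314 × 4 × 8 = 3,554,304,000 bytes.
Track B: 4:10 (min:sec) = 250 s; 384,000 × 250 × 3 × 2 = 576,000,000 bytes.
Track C: 65 minutes = 3,900 s; 192,000 × 3,900 × 4 × 8 = 23,961,600,000 bytes.
Track D: exactly 5 minutes = 300 s; 48,000 × 300 × 1 × 1 = 14,400,000 bytes.
Total = 28,106,304,000 bytes = 26804.3 MiB.

26804.3 MiB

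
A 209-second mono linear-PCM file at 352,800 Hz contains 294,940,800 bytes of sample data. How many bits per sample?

32 bits

Bytes per sample = 294,940,800 / (352,800 × 209 × 1) = 294,940,800 / 73,735,200 = 4.
Bit depth = 4 × 8 = 32 bits.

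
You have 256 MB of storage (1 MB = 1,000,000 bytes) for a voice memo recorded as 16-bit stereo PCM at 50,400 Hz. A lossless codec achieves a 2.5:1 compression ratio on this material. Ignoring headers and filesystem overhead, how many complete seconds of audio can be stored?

Uncompressed byte rate = 50,400 × 2 × 2 = 201,600 bytes/s.
After 2.5:1 compression, effective rate ≈ 80640 bytes/s.
Capacity = 256 × 1,000,000 = 256,000,000 bytes.
256,000,000 / effective rate ≈ 3174.6 s → 3,174 seconds.

3,174 seconds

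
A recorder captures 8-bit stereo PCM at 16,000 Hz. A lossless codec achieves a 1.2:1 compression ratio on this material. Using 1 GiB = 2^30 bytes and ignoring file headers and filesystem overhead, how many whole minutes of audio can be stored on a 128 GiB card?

Uncompressed byte rate = 16,000 × 1 × 2 = 32,000 bytes/s.
After 1.2:1 compression, effective rate ≈ 26666.67 bytes/s.
Capacity = 128 × 1,073,741,824 = 137,438,953,472 bytes.
137,438,953,472 / effective rate ≈ 5153960.76 s → 85,899 minutes.

85,899 minutes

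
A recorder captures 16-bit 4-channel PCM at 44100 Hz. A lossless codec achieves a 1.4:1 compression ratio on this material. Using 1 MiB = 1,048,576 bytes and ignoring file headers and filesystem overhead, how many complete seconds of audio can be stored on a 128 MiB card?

532 seconds

Uncompressed byte rate = 44,100 × 2 × 4 = 352,800 bytes/s.
After 1.4:1 compression, effective rate ≈ 252000 bytes/s.
Capacity = 128 × 1,048,576 = 134,217,728 bytes.
134,217,728 / effective rate ≈ 532.61 s → 532 seconds.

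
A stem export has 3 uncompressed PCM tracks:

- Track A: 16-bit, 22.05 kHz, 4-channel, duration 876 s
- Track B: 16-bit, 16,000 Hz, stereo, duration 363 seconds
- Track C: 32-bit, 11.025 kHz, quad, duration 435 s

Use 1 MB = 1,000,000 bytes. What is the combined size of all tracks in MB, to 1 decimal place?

Track A: 22,050 × 876 × 2 × 4 = 154,526,400 bytes.
Track B: 16,000 × 363 × 2 × 2 = 23,232,000 bytes.
Track C: 11,025 × 435 × 4 × 4 = 76,734,000 bytes.
Total = 254,492,400 bytes = 254.5 MB.

254.5 MB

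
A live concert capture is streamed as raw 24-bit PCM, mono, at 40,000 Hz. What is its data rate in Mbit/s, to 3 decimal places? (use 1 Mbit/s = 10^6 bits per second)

0.960 Mbit/s

Bit rate = 40,000 × 24 × 1 = 960,000 bits/s.
= 0.960 Mbit/s.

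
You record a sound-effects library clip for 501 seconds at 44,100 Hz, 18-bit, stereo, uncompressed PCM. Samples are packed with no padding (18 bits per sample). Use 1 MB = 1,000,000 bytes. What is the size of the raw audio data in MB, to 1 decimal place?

Bits = 44,100 × 501 × 18 × 2 = 795,387,600 bits = 99,423,450 bytes.
99,423,450 / 1,000,000 = 99.4 MB.

99.4 MB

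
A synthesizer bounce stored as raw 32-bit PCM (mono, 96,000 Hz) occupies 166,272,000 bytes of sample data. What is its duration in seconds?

433 seconds

Byte rate = 96,000 × 4 × 1 = 384,000 bytes/s.
Duration = 166,272,000 / 384,000 = 433 s.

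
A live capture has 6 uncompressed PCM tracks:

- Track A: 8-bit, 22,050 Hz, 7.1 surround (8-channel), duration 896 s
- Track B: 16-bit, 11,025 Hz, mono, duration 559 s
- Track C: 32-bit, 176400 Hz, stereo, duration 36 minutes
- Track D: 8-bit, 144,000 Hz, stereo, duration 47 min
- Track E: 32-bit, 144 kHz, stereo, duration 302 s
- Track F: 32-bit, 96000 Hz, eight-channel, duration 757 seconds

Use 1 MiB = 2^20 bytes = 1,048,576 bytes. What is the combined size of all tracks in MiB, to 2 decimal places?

6393.57 MiB

Track A: 22,050 × 896 × 1 × 8 = 158,054,400 bytes.
Track B: 11,025 × 559 × 2 × 1 = 12,325,950 bytes.
Track C: 36 minutes = 2,160 s; 176,400 × 2,160 × 4 × 2 = 3,048,192,000 bytes.
Track D: 47 min = 2,820 s; 144,000 × 2,820 × 1 × 2 = 812,160,000 bytes.
Track E: 144,000 × 302 × 4 × 2 = 347,904,000 bytes.
Track F: 96,000 × 757 × 4 × 8 = 2,325,504,000 bytes.
Total = 6,704,140,350 bytes = 6393.57 MiB.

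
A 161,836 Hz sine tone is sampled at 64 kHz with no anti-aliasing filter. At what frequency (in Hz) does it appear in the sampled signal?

Nyquist = 64,000/2 = 32,000 Hz; 161,836 Hz exceeds it.
Alias = |161,836 − 3×64,000| = |161,836 − 192,000| = 30,164 Hz.

30,164 Hz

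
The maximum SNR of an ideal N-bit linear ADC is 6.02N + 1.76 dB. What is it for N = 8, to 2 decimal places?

6.02 × 8 + 1.76 = 49.92 dB.

49.92 dB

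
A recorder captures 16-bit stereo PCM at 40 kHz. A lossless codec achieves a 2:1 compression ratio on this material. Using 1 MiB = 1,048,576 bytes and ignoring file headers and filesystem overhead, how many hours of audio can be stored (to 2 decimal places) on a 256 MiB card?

Uncompressed byte rate = 40,000 × 2 × 2 = 160,000 bytes/s.
After 2:1 compression, effective rate ≈ 80000 bytes/s.
Capacity = 256 × 1,048,576 = 268,435,456 bytes.
268,435,456 / effective rate ≈ 3355.44 s → 0.93 hours.

0.93 hours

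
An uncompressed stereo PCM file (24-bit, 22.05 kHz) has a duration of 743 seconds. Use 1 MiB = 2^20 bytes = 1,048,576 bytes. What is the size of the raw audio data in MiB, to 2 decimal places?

93.75 MiB

Bytes = 22,050 samples/s × 743 s × 3 bytes/sample × 2 ch = 98,298,900 bytes.
98,298,900 / 1,048,576 = 93.75 MiB.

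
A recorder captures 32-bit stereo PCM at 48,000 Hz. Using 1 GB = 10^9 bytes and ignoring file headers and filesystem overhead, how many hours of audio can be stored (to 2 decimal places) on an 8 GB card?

Uncompressed byte rate = 48,000 × 4 × 2 = 384,000 bytes/s.
Capacity = 8 × 1,000,000,000 = 8,000,000,000 bytes.
8,000,000,000 / 384,000 ≈ 20833.33 s → 5.79 hours.

5.79 hours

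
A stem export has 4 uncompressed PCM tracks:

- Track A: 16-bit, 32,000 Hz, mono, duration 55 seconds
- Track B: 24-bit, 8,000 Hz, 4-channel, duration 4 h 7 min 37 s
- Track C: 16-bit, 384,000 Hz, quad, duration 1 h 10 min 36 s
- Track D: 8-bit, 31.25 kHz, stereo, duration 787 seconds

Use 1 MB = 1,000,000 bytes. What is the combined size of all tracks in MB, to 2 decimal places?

Track A: 32,000 × 55 × 2 × 1 = 3,520,000 bytes.
Track B: 4 h 7 min 37 s = 14,857 s; 8,000 × 14,857 × 3 × 4 = 1,426,272,000 bytes.
Track C: 1 h 10 min 36 s = 4,236 s; 384,000 × 4,236 × 2 × 4 = 13,012,992,000 bytes.
Track D: 31,250 × 787 × 1 × 2 = 49,187,500 bytes.
Total = 14,491,971,500 bytes = 14491.97 MB.

14491.97 MB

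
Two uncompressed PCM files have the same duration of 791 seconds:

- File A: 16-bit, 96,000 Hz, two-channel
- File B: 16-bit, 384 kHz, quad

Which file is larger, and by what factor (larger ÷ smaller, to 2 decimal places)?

File A: 96,000 × 2 × 2 = 384,000 bytes/s.
File B: 384,000 × 2 × 4 = 3,072,000 bytes/s.
File B is larger; ratio = 2,429,952,000 / 303,744,000 = 8.00.

File B, by a factor of 8.00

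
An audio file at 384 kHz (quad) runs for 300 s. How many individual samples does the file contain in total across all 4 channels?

460,800,000 samples

384,000 × 300 s × 4 ch = 460,800,000 samples.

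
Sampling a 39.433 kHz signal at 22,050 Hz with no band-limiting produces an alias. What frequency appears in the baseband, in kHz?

Nyquist = 22,050/2 = 11,025 Hz; 39,433 Hz exceeds it.
Alias = |39,433 − 2×22,050| = |39,433 − 44,100| = 4,667 Hz = 4.667 kHz.

4.667 kHz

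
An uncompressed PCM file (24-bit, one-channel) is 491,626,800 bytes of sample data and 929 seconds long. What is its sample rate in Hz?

176,400 Hz

Bytes = sample_rate × seconds × bytes_per_sample × channels.
sample_rate = 491,626,800 / (929 × 3 × 1) = 491,626,800 / 2,787 = 176,400 Hz.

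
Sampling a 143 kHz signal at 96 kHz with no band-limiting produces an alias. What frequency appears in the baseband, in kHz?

47 kHz

Nyquist = 96,000/2 = 48,000 Hz; 143,000 Hz exceeds it.
Alias = |143,000 − 1×96,000| = |143,000 − 96,000| = 47,000 Hz = 47 kHz.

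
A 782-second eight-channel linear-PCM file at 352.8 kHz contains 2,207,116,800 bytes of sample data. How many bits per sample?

8 bits

Bytes per sample = 2,207,116,800 / (352,800 × 782 × 8) = 2,207,116,800 / 2,207,116,800 = 1.
Bit depth = 1 × 8 = 8 bits.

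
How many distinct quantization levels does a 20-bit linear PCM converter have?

1,048,576 levels

2^20 = 1,048,576.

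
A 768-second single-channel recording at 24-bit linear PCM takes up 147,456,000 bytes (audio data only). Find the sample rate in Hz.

64,000 Hz

Bytes = sample_rate × seconds × bytes_per_sample × channels.
sample_rate = 147,456,000 / (768 × 3 × 1) = 147,456,000 / 2,304 = 64,000 Hz.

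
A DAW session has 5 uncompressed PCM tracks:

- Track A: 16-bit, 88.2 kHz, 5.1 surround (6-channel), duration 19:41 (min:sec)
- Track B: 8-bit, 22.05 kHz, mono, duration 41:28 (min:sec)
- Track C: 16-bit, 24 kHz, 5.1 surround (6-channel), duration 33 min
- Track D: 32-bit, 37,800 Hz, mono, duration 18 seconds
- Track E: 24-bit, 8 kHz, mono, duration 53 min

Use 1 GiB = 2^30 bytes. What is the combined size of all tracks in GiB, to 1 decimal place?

Track A: 19:41 (min:sec) = 1,181 s; 88,200 × 1,181 × 2 × 6 = 1,249,970,400 bytes.
Track B: 41:28 (min:sec) = 2,488 s; 22,050 × 2,488 × 1 × 1 = 54,860,400 bytes.
Track C: 33 min = 1,980 s; 24,000 × 1,980 × 2 × 6 = 570,240,000 bytes.
Track D: 37,800 × 18 × 4 × 1 = 2,721,600 bytes.
Track E: 53 min = 3,180 s; 8,000 × 3,180 × 3 × 1 = 76,320,000 bytes.
Total = 1,954,112,400 bytes = 1.8 GiB.

1.8 GiB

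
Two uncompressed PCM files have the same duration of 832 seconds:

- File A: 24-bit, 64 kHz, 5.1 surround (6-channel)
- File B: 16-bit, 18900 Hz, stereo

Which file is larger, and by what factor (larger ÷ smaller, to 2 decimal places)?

File A, by a factor of 15.24

File A: 64,000 × 3 × 6 = 1,152,000 bytes/s.
File B: 18,900 × 2 × 2 = 75,600 bytes/s.
File A is larger; ratio = 958,464,000 / 62,899,200 = 15.24.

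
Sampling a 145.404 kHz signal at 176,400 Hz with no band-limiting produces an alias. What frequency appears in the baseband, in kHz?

Nyquist = 176,400/2 = 88,200 Hz; 145,404 Hz exceeds it.
Alias = |145,404 − 1×176,400| = |145,404 − 176,400| = 30,996 Hz = 30.996 kHz.

30.996 kHz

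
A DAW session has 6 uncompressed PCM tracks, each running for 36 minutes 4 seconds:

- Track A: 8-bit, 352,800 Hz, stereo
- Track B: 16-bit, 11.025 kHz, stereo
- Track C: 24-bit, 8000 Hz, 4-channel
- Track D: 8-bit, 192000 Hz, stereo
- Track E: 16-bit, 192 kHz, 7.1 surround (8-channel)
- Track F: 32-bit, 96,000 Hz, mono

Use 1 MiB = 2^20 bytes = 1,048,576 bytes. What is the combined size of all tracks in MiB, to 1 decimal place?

9670.1 MiB

36 minutes 4 seconds = 2,164 s.
Track A: 352,800 × 2,164 × 1 × 2 = 1,526,918,400 bytes.
Track B: 11,025 × 2,164 × 2 × 2 = 95,432,400 bytes.
Track C: 8,000 × 2,164 × 3 × 4 = 207,744,000 bytes.
Track D: 192,000 × 2,164 × 1 × 2 = 830,976,000 bytes.
Track E: 192,000 × 2,164 × 2 × 8 = 6,647,808,000 bytes.
Track F: 96,000 × 2,164 × 4 × 1 = 830,976,000 bytes.
Total = 10,139,854,800 bytes = 9670.1 MiB.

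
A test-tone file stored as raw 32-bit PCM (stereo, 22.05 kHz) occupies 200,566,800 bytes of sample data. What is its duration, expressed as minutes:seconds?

18:57

Byte rate = 22,050 × 4 × 2 = 176,400 bytes/s.
Duration = 200,566,800 / 176,400 = 1,137 s.
1,137 s = 18:57.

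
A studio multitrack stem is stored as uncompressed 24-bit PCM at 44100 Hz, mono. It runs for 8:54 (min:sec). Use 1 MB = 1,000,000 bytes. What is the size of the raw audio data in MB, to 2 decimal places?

70.65 MB

Duration = 8:54 (min:sec) = 534 s.
Bytes = 44,100 samples/s × 534 s × 3 bytes/sample × 1 ch = 70,648,200 bytes.
70,648,200 / 1,000,000 = 70.65 MB.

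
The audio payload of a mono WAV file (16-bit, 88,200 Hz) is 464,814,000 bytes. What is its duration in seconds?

2,635 seconds

Byte rate = 88,200 × 2 × 1 = 176,400 bytes/s.
Duration = 464,814,000 / 176,400 = 2,635 s.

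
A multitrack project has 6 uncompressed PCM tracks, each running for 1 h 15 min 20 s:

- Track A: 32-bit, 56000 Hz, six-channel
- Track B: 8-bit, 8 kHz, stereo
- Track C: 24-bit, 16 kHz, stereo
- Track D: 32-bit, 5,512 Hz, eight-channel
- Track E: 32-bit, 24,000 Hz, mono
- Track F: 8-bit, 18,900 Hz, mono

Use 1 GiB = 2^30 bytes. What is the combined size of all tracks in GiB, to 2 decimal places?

7.36 GiB

1 h 15 min 20 s = 4,520 s.
Track A: 56,000 × 4,520 × 4 × 6 = 6,074,880,000 bytes.
Track B: 8,000 × 4,520 × 1 × 2 = 72,320,000 bytes.
Track C: 16,000 × 4,520 × 3 × 2 = 433,920,000 bytes.
Track D: 5,512 × 4,520 × 4 × 8 = 797,255,680 bytes.
Track E: 24,000 × 4,520 × 4 × 1 = 433,920,000 bytes.
Track F: 18,900 × 4,520 × 1 × 1 = 85,428,000 bytes.
Total = 7,897,723,680 bytes = 7.36 GiB.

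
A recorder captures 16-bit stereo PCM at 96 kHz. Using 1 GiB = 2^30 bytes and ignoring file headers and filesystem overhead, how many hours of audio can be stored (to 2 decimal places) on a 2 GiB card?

1.55 hours

Uncompressed byte rate = 96,000 × 2 × 2 = 384,000 bytes/s.
Capacity = 2 × 1,073,741,824 = 2,147,483,648 bytes.
2,147,483,648 / 384,000 ≈ 5592.41 s → 1.55 hours.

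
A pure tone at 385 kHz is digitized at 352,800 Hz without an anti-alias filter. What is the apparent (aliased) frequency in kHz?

Nyquist = 352,800/2 = 176,400 Hz; 385,000 Hz exceeds it.
Alias = |385,000 − 1×352,800| = |385,000 − 352,800| = 32,200 Hz = 32.2 kHz.

32.2 kHz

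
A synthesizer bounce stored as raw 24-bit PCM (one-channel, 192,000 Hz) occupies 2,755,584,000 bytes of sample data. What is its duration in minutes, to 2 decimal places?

79.73 minutes

Byte rate = 192,000 × 3 × 1 = 576,000 bytes/s.
Duration = 2,755,584,000 / 576,000 = 4,784 s.
4,784 s / 60 = 79.73 minutes.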